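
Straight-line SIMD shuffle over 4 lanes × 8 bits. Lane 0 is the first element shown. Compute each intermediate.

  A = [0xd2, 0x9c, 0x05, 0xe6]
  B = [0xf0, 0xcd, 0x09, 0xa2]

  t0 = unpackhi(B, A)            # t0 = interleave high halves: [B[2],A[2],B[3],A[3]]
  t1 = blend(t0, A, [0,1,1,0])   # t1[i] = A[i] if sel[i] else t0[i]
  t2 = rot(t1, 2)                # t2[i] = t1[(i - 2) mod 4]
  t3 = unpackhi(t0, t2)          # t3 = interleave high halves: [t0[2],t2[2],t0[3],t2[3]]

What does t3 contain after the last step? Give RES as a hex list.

RES = [ 0xa2  0x09  0xe6  0x9c ]

→ t0 |09|05|a2|e6|
→ t1 |09|9c|05|e6|
→ t2 |05|e6|09|9c|
→ t3 |a2|09|e6|9c|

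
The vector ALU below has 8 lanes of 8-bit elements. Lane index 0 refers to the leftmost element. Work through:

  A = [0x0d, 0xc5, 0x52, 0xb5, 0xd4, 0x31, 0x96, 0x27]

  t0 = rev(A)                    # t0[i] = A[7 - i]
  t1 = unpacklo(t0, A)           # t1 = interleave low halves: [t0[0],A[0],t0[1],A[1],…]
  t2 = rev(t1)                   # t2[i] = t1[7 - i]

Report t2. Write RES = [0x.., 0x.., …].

→ t0 |27|96|31|d4|b5|52|c5|0d|
→ t1 |27|0d|96|c5|31|52|d4|b5|
→ t2 |b5|d4|52|31|c5|96|0d|27|

RES = [ 0xb5  0xd4  0x52  0x31  0xc5  0x96  0x0d  0x27 ]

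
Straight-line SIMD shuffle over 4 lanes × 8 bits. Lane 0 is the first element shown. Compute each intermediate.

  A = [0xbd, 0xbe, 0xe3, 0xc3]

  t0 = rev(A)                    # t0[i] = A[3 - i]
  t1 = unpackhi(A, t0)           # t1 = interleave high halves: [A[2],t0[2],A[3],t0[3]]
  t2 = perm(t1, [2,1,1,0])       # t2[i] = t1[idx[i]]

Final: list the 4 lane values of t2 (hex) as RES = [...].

RES = [0xc3, 0xbe, 0xbe, 0xe3]

t0 = [0xc3, 0xe3, 0xbe, 0xbd]
t1 = [0xe3, 0xbe, 0xc3, 0xbd]
t2 = [0xc3, 0xbe, 0xbe, 0xe3]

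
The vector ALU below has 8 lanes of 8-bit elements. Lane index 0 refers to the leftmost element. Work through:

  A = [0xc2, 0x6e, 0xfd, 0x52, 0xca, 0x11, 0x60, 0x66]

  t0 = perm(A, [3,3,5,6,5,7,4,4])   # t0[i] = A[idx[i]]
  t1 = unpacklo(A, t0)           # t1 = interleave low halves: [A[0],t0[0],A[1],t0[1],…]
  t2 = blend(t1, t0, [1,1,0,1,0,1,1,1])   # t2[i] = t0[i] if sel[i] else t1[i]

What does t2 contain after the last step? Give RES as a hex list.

RES = [0x52, 0x52, 0x6e, 0x60, 0xfd, 0x66, 0xca, 0xca]

  t0: 52 52 11 60 11 66 ca ca
  t1: c2 52 6e 52 fd 11 52 60
  t2: 52 52 6e 60 fd 66 ca ca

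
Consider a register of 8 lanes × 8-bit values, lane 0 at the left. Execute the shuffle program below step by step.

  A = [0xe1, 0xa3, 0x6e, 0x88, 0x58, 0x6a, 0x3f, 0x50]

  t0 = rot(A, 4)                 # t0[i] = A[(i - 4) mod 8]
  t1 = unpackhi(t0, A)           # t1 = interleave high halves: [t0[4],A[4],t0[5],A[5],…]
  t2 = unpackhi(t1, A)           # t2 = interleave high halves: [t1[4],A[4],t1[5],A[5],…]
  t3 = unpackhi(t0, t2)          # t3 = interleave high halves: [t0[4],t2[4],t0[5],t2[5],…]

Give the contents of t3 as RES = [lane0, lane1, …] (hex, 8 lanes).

RES = [0xe1, 0x88, 0xa3, 0x3f, 0x6e, 0x50, 0x88, 0x50]

  t0: 58 6a 3f 50 e1 a3 6e 88
  t1: e1 58 a3 6a 6e 3f 88 50
  t2: 6e 58 3f 6a 88 3f 50 50
  t3: e1 88 a3 3f 6e 50 88 50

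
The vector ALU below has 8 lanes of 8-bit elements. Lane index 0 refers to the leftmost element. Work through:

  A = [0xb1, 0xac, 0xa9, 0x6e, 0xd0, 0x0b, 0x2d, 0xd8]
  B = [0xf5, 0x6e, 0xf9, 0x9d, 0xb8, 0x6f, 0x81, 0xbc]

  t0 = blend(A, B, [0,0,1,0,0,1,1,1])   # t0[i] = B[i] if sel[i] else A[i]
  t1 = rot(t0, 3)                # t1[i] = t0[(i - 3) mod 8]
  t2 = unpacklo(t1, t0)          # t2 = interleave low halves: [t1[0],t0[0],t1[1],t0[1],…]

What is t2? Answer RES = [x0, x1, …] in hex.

RES = [0x6f, 0xb1, 0x81, 0xac, 0xbc, 0xf9, 0xb1, 0x6e]

→ t0 |b1|ac|f9|6e|d0|6f|81|bc|
→ t1 |6f|81|bc|b1|ac|f9|6e|d0|
→ t2 |6f|b1|81|ac|bc|f9|b1|6e|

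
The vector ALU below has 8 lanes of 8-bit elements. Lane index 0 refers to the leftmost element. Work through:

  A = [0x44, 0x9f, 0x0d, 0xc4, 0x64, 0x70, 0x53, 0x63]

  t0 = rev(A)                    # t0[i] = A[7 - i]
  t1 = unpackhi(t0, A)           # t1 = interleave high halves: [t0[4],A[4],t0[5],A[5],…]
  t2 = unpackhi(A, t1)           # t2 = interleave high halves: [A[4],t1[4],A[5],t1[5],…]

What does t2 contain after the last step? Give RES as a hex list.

RES = [ 0x64  0x9f  0x70  0x53  0x53  0x44  0x63  0x63 ]

t0 = [0x63, 0x53, 0x70, 0x64, 0xc4, 0x0d, 0x9f, 0x44]
t1 = [0xc4, 0x64, 0x0d, 0x70, 0x9f, 0x53, 0x44, 0x63]
t2 = [0x64, 0x9f, 0x70, 0x53, 0x53, 0x44, 0x63, 0x63]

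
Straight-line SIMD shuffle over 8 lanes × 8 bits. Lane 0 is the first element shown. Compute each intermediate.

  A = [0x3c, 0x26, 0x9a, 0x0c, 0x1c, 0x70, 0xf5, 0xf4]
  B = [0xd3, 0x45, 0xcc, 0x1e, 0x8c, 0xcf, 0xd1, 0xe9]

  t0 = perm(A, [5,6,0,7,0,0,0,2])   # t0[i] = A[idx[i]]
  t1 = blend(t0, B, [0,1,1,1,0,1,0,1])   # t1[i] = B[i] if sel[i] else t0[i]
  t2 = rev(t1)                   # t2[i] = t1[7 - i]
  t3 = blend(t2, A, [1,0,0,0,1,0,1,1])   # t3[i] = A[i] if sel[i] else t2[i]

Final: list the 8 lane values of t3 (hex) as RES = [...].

→ t0 |70|f5|3c|f4|3c|3c|3c|9a|
→ t1 |70|45|cc|1e|3c|cf|3c|e9|
→ t2 |e9|3c|cf|3c|1e|cc|45|70|
→ t3 |3c|3c|cf|3c|1c|cc|f5|f4|

RES = [0x3c, 0x3c, 0xcf, 0x3c, 0x1c, 0xcc, 0xf5, 0xf4]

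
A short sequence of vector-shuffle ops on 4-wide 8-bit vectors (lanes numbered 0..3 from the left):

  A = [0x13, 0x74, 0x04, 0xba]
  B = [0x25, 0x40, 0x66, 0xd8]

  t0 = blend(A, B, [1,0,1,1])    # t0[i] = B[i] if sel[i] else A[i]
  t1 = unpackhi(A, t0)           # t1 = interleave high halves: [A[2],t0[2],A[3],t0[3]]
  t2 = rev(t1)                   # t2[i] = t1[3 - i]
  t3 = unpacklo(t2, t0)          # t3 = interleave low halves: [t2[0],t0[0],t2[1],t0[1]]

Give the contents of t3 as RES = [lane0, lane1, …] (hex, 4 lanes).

  t0: 25 74 66 d8
  t1: 04 66 ba d8
  t2: d8 ba 66 04
  t3: d8 25 ba 74

RES = [0xd8, 0x25, 0xba, 0x74]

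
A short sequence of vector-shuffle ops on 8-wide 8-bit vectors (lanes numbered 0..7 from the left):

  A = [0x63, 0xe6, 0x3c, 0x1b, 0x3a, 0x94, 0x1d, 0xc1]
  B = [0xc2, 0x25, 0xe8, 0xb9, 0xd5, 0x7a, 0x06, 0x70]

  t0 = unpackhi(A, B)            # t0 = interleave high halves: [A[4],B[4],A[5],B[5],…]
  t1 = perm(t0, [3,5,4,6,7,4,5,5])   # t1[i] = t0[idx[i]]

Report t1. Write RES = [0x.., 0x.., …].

→ t0 |3a|d5|94|7a|1d|06|c1|70|
→ t1 |7a|06|1d|c1|70|1d|06|06|

RES = [0x7a, 0x06, 0x1d, 0xc1, 0x70, 0x1d, 0x06, 0x06]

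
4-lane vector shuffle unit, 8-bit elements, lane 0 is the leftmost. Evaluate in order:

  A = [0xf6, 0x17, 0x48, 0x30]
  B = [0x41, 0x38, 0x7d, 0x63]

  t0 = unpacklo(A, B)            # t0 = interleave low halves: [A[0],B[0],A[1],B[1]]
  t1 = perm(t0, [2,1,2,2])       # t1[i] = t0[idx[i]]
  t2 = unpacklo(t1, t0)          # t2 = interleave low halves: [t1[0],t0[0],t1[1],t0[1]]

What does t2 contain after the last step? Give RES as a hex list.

RES = [0x17, 0xf6, 0x41, 0x41]

→ t0 |f6|41|17|38|
→ t1 |17|41|17|17|
→ t2 |17|f6|41|41|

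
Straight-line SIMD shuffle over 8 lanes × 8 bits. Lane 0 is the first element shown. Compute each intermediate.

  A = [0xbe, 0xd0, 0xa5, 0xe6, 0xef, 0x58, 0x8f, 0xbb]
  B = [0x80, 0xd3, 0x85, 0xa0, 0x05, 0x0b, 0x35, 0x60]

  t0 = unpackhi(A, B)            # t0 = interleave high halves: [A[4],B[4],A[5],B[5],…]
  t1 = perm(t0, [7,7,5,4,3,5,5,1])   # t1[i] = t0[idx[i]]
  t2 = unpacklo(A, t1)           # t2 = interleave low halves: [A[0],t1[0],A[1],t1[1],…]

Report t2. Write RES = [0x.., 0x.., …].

RES = [0xbe, 0x60, 0xd0, 0x60, 0xa5, 0x35, 0xe6, 0x8f]

t0 = [0xef, 0x05, 0x58, 0x0b, 0x8f, 0x35, 0xbb, 0x60]
t1 = [0x60, 0x60, 0x35, 0x8f, 0x0b, 0x35, 0x35, 0x05]
t2 = [0xbe, 0x60, 0xd0, 0x60, 0xa5, 0x35, 0xe6, 0x8f]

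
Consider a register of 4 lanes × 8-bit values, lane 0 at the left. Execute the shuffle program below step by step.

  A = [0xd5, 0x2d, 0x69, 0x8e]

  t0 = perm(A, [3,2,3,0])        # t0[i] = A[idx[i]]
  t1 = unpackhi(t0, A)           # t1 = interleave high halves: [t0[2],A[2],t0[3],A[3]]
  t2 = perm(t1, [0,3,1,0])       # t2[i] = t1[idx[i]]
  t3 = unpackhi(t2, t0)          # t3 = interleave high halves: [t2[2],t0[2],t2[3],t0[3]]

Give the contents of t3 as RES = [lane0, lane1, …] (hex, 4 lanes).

RES = [ 0x69  0x8e  0x8e  0xd5 ]

  t0: 8e 69 8e d5
  t1: 8e 69 d5 8e
  t2: 8e 8e 69 8e
  t3: 69 8e 8e d5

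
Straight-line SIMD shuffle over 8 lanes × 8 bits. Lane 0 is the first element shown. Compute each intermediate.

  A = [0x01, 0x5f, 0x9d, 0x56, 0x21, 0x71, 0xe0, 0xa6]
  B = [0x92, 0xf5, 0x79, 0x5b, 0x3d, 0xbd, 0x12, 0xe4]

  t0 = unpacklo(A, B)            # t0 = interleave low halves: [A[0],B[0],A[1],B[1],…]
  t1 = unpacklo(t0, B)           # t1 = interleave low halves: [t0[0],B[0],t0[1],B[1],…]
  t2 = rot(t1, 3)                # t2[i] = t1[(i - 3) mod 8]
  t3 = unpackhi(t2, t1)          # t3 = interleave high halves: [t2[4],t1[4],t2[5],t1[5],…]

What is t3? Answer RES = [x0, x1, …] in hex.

→ t0 |01|92|5f|f5|9d|79|56|5b|
→ t1 |01|92|92|f5|5f|79|f5|5b|
→ t2 |79|f5|5b|01|92|92|f5|5f|
→ t3 |92|5f|92|79|f5|f5|5f|5b|

RES = [ 0x92  0x5f  0x92  0x79  0xf5  0xf5  0x5f  0x5b ]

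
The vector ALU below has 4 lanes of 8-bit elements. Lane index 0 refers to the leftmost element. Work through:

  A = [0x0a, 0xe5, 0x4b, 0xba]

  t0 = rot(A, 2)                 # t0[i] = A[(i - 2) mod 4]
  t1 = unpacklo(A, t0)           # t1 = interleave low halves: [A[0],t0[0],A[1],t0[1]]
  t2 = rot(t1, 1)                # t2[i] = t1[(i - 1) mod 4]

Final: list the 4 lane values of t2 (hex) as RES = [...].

RES = [0xba, 0x0a, 0x4b, 0xe5]

t0 = [0x4b, 0xba, 0x0a, 0xe5]
t1 = [0x0a, 0x4b, 0xe5, 0xba]
t2 = [0xba, 0x0a, 0x4b, 0xe5]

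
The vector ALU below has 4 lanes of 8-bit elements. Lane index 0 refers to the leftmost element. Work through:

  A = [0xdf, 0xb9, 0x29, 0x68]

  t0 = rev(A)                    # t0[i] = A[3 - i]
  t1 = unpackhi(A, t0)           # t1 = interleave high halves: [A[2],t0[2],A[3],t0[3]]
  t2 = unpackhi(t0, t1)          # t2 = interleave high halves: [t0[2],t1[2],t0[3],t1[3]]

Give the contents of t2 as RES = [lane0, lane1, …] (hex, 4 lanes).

t0 = [0x68, 0x29, 0xb9, 0xdf]
t1 = [0x29, 0xb9, 0x68, 0xdf]
t2 = [0xb9, 0x68, 0xdf, 0xdf]

RES = [ 0xb9  0x68  0xdf  0xdf ]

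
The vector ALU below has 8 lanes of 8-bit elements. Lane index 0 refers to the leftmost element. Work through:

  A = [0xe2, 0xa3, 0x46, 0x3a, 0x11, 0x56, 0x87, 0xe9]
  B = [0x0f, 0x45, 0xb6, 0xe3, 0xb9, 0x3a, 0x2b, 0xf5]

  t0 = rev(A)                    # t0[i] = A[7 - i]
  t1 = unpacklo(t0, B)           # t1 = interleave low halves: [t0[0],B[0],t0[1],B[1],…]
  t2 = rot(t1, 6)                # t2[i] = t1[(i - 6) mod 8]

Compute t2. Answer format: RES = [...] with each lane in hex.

RES = [0x87, 0x45, 0x56, 0xb6, 0x11, 0xe3, 0xe9, 0x0f]

t0 = [0xe9, 0x87, 0x56, 0x11, 0x3a, 0x46, 0xa3, 0xe2]
t1 = [0xe9, 0x0f, 0x87, 0x45, 0x56, 0xb6, 0x11, 0xe3]
t2 = [0x87, 0x45, 0x56, 0xb6, 0x11, 0xe3, 0xe9, 0x0f]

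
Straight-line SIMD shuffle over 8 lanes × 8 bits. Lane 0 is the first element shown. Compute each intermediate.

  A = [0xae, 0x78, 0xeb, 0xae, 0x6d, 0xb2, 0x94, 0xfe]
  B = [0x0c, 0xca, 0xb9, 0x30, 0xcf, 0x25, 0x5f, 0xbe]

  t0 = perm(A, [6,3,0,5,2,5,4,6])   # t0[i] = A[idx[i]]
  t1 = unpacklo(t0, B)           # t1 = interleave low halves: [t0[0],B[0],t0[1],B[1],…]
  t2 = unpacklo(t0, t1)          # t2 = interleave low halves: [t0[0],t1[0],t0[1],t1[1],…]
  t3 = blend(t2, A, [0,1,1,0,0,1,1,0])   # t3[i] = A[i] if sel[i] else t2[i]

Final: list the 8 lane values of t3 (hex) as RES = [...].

RES = [ 0x94  0x78  0xeb  0x0c  0xae  0xb2  0x94  0xca ]

  t0: 94 ae ae b2 eb b2 6d 94
  t1: 94 0c ae ca ae b9 b2 30
  t2: 94 94 ae 0c ae ae b2 ca
  t3: 94 78 eb 0c ae b2 94 ca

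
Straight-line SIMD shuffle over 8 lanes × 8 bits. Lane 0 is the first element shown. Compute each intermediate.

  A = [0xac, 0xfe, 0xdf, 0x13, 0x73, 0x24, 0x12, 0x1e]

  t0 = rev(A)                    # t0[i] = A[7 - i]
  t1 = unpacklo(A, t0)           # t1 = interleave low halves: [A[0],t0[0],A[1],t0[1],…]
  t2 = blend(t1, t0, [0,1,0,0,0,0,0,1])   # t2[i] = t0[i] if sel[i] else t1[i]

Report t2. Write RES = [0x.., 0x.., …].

RES = [0xac, 0x12, 0xfe, 0x12, 0xdf, 0x24, 0x13, 0xac]

t0 = [0x1e, 0x12, 0x24, 0x73, 0x13, 0xdf, 0xfe, 0xac]
t1 = [0xac, 0x1e, 0xfe, 0x12, 0xdf, 0x24, 0x13, 0x73]
t2 = [0xac, 0x12, 0xfe, 0x12, 0xdf, 0x24, 0x13, 0xac]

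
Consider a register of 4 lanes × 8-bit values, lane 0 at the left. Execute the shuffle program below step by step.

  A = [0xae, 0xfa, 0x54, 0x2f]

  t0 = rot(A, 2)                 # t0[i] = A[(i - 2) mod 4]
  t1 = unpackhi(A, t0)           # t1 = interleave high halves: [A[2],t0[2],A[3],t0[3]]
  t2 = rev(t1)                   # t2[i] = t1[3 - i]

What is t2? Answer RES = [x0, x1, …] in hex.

RES = [ 0xfa  0x2f  0xae  0x54 ]

→ t0 |54|2f|ae|fa|
→ t1 |54|ae|2f|fa|
→ t2 |fa|2f|ae|54|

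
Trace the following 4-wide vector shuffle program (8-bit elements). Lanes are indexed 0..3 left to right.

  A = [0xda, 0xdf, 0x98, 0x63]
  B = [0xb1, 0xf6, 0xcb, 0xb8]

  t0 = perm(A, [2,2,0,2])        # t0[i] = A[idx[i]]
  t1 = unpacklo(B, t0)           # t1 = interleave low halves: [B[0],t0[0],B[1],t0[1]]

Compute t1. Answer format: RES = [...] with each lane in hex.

RES = [ 0xb1  0x98  0xf6  0x98 ]

t0 = [0x98, 0x98, 0xda, 0x98]
t1 = [0xb1, 0x98, 0xf6, 0x98]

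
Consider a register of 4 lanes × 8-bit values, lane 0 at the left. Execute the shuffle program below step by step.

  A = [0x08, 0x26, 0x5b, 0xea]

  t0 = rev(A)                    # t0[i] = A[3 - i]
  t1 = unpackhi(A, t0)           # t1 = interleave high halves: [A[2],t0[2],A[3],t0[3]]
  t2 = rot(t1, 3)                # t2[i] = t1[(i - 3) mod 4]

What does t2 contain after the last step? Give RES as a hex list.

RES = [ 0x26  0xea  0x08  0x5b ]

→ t0 |ea|5b|26|08|
→ t1 |5b|26|ea|08|
→ t2 |26|ea|08|5b|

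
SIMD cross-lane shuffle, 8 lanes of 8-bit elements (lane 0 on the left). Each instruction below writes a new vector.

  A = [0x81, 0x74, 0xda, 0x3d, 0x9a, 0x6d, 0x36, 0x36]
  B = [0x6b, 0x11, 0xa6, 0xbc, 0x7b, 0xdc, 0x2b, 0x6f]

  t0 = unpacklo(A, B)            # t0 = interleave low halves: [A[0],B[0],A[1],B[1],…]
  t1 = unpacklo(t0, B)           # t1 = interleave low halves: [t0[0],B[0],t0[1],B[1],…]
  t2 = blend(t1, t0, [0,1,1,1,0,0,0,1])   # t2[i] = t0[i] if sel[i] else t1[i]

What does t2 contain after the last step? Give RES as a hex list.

→ t0 |81|6b|74|11|da|a6|3d|bc|
→ t1 |81|6b|6b|11|74|a6|11|bc|
→ t2 |81|6b|74|11|74|a6|11|bc|

RES = [ 0x81  0x6b  0x74  0x11  0x74  0xa6  0x11  0xbc ]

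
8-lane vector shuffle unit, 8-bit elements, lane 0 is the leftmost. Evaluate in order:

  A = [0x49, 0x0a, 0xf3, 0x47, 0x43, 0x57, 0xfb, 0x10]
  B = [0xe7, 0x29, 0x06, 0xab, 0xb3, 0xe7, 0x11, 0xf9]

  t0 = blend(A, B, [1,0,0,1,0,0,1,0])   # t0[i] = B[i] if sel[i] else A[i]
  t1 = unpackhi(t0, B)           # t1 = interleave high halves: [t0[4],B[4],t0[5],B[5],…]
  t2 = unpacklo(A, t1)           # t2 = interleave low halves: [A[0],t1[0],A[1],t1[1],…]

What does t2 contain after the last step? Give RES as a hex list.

RES = [0x49, 0x43, 0x0a, 0xb3, 0xf3, 0x57, 0x47, 0xe7]

t0 = [0xe7, 0x0a, 0xf3, 0xab, 0x43, 0x57, 0x11, 0x10]
t1 = [0x43, 0xb3, 0x57, 0xe7, 0x11, 0x11, 0x10, 0xf9]
t2 = [0x49, 0x43, 0x0a, 0xb3, 0xf3, 0x57, 0x47, 0xe7]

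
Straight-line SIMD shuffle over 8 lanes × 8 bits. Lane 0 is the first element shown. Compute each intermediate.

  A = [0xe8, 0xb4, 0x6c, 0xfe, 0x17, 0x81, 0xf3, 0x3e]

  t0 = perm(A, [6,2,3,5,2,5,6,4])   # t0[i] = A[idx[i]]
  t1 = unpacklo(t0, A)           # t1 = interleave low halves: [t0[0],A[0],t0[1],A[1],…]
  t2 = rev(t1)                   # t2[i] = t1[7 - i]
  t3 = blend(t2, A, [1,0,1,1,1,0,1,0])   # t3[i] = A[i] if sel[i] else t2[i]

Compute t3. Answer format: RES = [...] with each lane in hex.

t0 = [0xf3, 0x6c, 0xfe, 0x81, 0x6c, 0x81, 0xf3, 0x17]
t1 = [0xf3, 0xe8, 0x6c, 0xb4, 0xfe, 0x6c, 0x81, 0xfe]
t2 = [0xfe, 0x81, 0x6c, 0xfe, 0xb4, 0x6c, 0xe8, 0xf3]
t3 = [0xe8, 0x81, 0x6c, 0xfe, 0x17, 0x6c, 0xf3, 0xf3]

RES = [ 0xe8  0x81  0x6c  0xfe  0x17  0x6c  0xf3  0xf3 ]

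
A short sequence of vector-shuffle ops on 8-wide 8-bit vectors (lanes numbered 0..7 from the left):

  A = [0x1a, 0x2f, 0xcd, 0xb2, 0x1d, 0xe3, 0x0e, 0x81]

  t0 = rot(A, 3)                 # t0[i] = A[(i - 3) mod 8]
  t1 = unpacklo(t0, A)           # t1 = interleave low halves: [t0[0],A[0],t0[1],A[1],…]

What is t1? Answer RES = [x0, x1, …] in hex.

t0 = [0xe3, 0x0e, 0x81, 0x1a, 0x2f, 0xcd, 0xb2, 0x1d]
t1 = [0xe3, 0x1a, 0x0e, 0x2f, 0x81, 0xcd, 0x1a, 0xb2]

RES = [0xe3, 0x1a, 0x0e, 0x2f, 0x81, 0xcd, 0x1a, 0xb2]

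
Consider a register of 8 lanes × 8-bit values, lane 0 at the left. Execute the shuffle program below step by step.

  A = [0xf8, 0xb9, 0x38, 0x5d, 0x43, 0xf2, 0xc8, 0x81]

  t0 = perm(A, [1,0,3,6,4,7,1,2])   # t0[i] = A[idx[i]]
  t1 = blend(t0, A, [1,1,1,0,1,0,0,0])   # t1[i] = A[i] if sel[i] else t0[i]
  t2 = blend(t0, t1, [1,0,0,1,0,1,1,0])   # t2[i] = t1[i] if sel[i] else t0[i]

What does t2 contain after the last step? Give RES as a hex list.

→ t0 |b9|f8|5d|c8|43|81|b9|38|
→ t1 |f8|b9|38|c8|43|81|b9|38|
→ t2 |f8|f8|5d|c8|43|81|b9|38|

RES = [0xf8, 0xf8, 0x5d, 0xc8, 0x43, 0x81, 0xb9, 0x38]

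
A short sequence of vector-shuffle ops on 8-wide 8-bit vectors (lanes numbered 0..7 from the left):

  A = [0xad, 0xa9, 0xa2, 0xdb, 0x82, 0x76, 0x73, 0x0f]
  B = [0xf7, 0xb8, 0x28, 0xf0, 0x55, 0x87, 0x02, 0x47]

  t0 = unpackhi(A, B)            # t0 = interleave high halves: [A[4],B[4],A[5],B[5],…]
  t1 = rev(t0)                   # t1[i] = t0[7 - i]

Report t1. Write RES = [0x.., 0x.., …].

RES = [0x47, 0x0f, 0x02, 0x73, 0x87, 0x76, 0x55, 0x82]

t0 = [0x82, 0x55, 0x76, 0x87, 0x73, 0x02, 0x0f, 0x47]
t1 = [0x47, 0x0f, 0x02, 0x73, 0x87, 0x76, 0x55, 0x82]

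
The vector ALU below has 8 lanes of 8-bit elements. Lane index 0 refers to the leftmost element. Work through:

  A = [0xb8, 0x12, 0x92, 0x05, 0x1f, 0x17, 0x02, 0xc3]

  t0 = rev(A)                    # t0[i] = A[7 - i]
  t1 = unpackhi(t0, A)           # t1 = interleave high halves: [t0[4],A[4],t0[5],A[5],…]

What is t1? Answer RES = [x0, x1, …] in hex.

  t0: c3 02 17 1f 05 92 12 b8
  t1: 05 1f 92 17 12 02 b8 c3

RES = [0x05, 0x1f, 0x92, 0x17, 0x12, 0x02, 0xb8, 0xc3]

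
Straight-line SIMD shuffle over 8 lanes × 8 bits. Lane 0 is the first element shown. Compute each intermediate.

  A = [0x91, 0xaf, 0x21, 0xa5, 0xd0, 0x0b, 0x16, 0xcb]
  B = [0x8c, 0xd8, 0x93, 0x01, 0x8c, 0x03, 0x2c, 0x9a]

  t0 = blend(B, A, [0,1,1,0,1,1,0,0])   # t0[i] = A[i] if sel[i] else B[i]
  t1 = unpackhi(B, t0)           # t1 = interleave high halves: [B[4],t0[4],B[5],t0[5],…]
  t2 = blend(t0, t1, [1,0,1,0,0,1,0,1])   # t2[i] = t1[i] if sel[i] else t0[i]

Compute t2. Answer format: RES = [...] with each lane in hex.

→ t0 |8c|af|21|01|d0|0b|2c|9a|
→ t1 |8c|d0|03|0b|2c|2c|9a|9a|
→ t2 |8c|af|03|01|d0|2c|2c|9a|

RES = [0x8c, 0xaf, 0x03, 0x01, 0xd0, 0x2c, 0x2c, 0x9a]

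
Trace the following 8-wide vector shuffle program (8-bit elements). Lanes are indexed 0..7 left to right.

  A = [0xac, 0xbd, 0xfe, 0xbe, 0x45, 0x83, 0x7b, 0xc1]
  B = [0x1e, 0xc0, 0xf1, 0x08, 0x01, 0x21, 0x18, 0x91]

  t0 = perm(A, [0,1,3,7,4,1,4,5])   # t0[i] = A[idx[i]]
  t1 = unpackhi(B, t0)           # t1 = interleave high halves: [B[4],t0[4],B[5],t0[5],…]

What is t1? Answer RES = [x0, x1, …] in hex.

RES = [0x01, 0x45, 0x21, 0xbd, 0x18, 0x45, 0x91, 0x83]

  t0: ac bd be c1 45 bd 45 83
  t1: 01 45 21 bd 18 45 91 83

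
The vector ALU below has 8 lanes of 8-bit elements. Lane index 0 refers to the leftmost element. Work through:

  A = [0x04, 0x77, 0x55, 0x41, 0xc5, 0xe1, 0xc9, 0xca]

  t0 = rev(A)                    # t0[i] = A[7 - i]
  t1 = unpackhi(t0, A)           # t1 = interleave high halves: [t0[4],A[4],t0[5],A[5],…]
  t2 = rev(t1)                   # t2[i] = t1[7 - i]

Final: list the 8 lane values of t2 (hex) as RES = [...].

RES = [0xca, 0x04, 0xc9, 0x77, 0xe1, 0x55, 0xc5, 0x41]

  t0: ca c9 e1 c5 41 55 77 04
  t1: 41 c5 55 e1 77 c9 04 ca
  t2: ca 04 c9 77 e1 55 c5 41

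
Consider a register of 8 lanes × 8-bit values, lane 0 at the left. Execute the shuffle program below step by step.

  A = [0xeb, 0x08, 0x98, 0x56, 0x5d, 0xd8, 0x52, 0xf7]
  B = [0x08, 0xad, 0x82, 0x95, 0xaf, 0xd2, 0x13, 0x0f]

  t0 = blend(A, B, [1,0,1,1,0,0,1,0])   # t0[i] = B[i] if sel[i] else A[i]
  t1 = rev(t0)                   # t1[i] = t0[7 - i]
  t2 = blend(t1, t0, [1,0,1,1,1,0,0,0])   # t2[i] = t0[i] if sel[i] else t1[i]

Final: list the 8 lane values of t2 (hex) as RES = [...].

  t0: 08 08 82 95 5d d8 13 f7
  t1: f7 13 d8 5d 95 82 08 08
  t2: 08 13 82 95 5d 82 08 08

RES = [0x08, 0x13, 0x82, 0x95, 0x5d, 0x82, 0x08, 0x08]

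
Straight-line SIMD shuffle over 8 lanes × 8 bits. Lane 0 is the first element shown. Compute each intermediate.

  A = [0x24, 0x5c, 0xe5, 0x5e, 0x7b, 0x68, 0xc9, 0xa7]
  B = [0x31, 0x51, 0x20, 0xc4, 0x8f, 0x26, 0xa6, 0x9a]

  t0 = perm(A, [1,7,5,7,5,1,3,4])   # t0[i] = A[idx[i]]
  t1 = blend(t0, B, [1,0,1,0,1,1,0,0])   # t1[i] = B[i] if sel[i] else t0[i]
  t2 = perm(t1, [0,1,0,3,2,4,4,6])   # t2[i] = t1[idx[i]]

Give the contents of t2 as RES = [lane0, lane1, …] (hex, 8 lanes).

RES = [0x31, 0xa7, 0x31, 0xa7, 0x20, 0x8f, 0x8f, 0x5e]

t0 = [0x5c, 0xa7, 0x68, 0xa7, 0x68, 0x5c, 0x5e, 0x7b]
t1 = [0x31, 0xa7, 0x20, 0xa7, 0x8f, 0x26, 0x5e, 0x7b]
t2 = [0x31, 0xa7, 0x31, 0xa7, 0x20, 0x8f, 0x8f, 0x5e]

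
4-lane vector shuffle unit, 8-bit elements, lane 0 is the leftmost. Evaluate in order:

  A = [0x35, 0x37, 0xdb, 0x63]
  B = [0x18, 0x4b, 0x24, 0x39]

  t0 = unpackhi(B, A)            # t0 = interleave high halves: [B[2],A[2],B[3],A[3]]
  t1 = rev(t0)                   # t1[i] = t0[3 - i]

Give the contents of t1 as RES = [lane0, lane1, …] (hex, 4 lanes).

→ t0 |24|db|39|63|
→ t1 |63|39|db|24|

RES = [0x63, 0x39, 0xdb, 0x24]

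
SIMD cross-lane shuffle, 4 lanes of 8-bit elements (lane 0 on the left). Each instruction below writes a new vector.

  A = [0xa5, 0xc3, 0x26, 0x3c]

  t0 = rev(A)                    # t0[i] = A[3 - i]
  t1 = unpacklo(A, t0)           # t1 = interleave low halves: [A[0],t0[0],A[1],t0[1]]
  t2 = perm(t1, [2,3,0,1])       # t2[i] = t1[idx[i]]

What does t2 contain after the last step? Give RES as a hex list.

t0 = [0x3c, 0x26, 0xc3, 0xa5]
t1 = [0xa5, 0x3c, 0xc3, 0x26]
t2 = [0xc3, 0x26, 0xa5, 0x3c]

RES = [ 0xc3  0x26  0xa5  0x3c ]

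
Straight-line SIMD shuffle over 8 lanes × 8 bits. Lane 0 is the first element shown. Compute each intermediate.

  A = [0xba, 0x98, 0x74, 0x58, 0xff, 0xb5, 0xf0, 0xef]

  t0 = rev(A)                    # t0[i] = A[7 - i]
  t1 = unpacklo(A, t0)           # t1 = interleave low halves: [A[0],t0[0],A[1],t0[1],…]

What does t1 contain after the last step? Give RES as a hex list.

RES = [0xba, 0xef, 0x98, 0xf0, 0x74, 0xb5, 0x58, 0xff]

  t0: ef f0 b5 ff 58 74 98 ba
  t1: ba ef 98 f0 74 b5 58 ff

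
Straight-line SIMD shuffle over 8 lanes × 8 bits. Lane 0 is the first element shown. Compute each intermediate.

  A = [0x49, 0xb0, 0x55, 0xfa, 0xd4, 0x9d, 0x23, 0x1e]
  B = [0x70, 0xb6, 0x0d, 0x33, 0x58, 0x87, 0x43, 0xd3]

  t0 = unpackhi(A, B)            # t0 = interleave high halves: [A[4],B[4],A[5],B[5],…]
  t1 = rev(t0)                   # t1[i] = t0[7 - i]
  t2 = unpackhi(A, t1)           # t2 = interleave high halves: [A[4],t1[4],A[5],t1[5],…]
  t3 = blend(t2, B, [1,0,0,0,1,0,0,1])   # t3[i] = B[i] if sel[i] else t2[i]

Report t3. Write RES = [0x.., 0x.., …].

RES = [0x70, 0x87, 0x9d, 0x9d, 0x58, 0x58, 0x1e, 0xd3]

  t0: d4 58 9d 87 23 43 1e d3
  t1: d3 1e 43 23 87 9d 58 d4
  t2: d4 87 9d 9d 23 58 1e d4
  t3: 70 87 9d 9d 58 58 1e d3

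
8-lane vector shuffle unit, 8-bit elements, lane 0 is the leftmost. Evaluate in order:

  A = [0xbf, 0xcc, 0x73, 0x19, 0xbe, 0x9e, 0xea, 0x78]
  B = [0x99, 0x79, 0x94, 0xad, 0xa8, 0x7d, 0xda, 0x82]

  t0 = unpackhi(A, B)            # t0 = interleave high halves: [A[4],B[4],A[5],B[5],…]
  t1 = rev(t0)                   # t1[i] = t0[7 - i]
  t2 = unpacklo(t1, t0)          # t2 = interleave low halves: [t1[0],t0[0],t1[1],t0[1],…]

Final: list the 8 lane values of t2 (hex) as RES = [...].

RES = [0x82, 0xbe, 0x78, 0xa8, 0xda, 0x9e, 0xea, 0x7d]

→ t0 |be|a8|9e|7d|ea|da|78|82|
→ t1 |82|78|da|ea|7d|9e|a8|be|
→ t2 |82|be|78|a8|da|9e|ea|7d|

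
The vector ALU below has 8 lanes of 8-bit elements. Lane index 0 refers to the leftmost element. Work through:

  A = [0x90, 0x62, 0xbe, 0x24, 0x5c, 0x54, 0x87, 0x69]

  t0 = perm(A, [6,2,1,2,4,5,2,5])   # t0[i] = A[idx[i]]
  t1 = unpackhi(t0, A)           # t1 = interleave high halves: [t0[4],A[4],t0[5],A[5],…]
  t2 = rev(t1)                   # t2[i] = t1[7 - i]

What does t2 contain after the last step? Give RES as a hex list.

RES = [ 0x69  0x54  0x87  0xbe  0x54  0x54  0x5c  0x5c ]

t0 = [0x87, 0xbe, 0x62, 0xbe, 0x5c, 0x54, 0xbe, 0x54]
t1 = [0x5c, 0x5c, 0x54, 0x54, 0xbe, 0x87, 0x54, 0x69]
t2 = [0x69, 0x54, 0x87, 0xbe, 0x54, 0x54, 0x5c, 0x5c]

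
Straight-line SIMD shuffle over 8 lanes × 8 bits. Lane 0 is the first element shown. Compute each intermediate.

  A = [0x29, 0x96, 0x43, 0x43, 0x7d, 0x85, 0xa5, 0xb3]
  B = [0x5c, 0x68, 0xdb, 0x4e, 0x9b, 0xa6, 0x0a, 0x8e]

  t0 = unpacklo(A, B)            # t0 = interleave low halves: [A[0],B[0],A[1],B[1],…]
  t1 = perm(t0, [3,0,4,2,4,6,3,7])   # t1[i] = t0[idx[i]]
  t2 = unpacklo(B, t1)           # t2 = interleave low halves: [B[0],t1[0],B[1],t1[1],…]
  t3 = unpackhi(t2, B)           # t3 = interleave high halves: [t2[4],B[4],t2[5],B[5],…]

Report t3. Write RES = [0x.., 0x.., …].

t0 = [0x29, 0x5c, 0x96, 0x68, 0x43, 0xdb, 0x43, 0x4e]
t1 = [0x68, 0x29, 0x43, 0x96, 0x43, 0x43, 0x68, 0x4e]
t2 = [0x5c, 0x68, 0x68, 0x29, 0xdb, 0x43, 0x4e, 0x96]
t3 = [0xdb, 0x9b, 0x43, 0xa6, 0x4e, 0x0a, 0x96, 0x8e]

RES = [ 0xdb  0x9b  0x43  0xa6  0x4e  0x0a  0x96  0x8e ]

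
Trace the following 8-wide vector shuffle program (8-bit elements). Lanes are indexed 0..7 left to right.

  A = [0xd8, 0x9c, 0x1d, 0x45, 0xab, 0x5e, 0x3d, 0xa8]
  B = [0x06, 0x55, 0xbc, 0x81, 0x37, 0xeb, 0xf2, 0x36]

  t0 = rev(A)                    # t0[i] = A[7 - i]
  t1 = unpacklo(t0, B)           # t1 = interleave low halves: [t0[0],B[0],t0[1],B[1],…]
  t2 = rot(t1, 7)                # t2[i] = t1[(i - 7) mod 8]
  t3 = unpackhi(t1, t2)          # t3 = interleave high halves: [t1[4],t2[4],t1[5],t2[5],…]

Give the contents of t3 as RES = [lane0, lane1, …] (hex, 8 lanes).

→ t0 |a8|3d|5e|ab|45|1d|9c|d8|
→ t1 |a8|06|3d|55|5e|bc|ab|81|
→ t2 |06|3d|55|5e|bc|ab|81|a8|
→ t3 |5e|bc|bc|ab|ab|81|81|a8|

RES = [ 0x5e  0xbc  0xbc  0xab  0xab  0x81  0x81  0xa8 ]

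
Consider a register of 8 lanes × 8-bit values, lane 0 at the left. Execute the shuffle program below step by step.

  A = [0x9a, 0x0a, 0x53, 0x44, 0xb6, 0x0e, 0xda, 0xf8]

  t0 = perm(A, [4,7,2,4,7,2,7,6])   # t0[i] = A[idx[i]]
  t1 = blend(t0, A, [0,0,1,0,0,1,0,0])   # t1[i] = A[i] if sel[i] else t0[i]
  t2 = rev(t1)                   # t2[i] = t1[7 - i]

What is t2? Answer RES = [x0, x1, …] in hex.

RES = [0xda, 0xf8, 0x0e, 0xf8, 0xb6, 0x53, 0xf8, 0xb6]

→ t0 |b6|f8|53|b6|f8|53|f8|da|
→ t1 |b6|f8|53|b6|f8|0e|f8|da|
→ t2 |da|f8|0e|f8|b6|53|f8|b6|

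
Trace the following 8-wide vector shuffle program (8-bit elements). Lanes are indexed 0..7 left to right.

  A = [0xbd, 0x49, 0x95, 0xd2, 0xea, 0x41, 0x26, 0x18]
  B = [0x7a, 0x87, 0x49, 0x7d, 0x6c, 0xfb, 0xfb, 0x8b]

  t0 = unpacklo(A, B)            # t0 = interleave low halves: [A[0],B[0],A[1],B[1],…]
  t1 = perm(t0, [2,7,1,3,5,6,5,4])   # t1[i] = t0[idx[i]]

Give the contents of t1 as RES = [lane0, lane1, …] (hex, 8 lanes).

→ t0 |bd|7a|49|87|95|49|d2|7d|
→ t1 |49|7d|7a|87|49|d2|49|95|

RES = [ 0x49  0x7d  0x7a  0x87  0x49  0xd2  0x49  0x95 ]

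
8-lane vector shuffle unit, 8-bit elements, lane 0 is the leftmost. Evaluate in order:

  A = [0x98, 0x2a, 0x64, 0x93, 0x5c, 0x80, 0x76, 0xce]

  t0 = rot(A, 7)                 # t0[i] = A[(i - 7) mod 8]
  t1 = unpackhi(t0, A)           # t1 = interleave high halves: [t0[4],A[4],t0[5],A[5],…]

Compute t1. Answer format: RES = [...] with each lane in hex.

→ t0 |2a|64|93|5c|80|76|ce|98|
→ t1 |80|5c|76|80|ce|76|98|ce|

RES = [ 0x80  0x5c  0x76  0x80  0xce  0x76  0x98  0xce ]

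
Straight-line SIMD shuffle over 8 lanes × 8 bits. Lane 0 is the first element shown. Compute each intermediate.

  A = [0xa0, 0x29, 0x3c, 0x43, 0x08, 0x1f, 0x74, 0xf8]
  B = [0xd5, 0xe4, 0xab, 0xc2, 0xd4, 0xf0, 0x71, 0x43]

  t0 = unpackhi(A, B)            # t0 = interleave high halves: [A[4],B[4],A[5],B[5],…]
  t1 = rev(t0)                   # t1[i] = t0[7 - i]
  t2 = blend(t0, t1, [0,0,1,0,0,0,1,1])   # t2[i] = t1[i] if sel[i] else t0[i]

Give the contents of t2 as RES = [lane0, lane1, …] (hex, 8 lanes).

RES = [ 0x08  0xd4  0x71  0xf0  0x74  0x71  0xd4  0x08 ]

  t0: 08 d4 1f f0 74 71 f8 43
  t1: 43 f8 71 74 f0 1f d4 08
  t2: 08 d4 71 f0 74 71 d4 08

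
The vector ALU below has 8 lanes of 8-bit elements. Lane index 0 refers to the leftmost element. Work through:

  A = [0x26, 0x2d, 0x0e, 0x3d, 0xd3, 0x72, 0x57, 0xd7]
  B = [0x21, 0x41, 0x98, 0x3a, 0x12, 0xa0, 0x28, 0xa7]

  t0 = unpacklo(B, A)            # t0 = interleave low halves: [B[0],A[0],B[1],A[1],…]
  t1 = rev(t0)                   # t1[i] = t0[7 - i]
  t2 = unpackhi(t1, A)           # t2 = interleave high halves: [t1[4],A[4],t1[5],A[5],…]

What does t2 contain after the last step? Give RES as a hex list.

RES = [ 0x2d  0xd3  0x41  0x72  0x26  0x57  0x21  0xd7 ]

t0 = [0x21, 0x26, 0x41, 0x2d, 0x98, 0x0e, 0x3a, 0x3d]
t1 = [0x3d, 0x3a, 0x0e, 0x98, 0x2d, 0x41, 0x26, 0x21]
t2 = [0x2d, 0xd3, 0x41, 0x72, 0x26, 0x57, 0x21, 0xd7]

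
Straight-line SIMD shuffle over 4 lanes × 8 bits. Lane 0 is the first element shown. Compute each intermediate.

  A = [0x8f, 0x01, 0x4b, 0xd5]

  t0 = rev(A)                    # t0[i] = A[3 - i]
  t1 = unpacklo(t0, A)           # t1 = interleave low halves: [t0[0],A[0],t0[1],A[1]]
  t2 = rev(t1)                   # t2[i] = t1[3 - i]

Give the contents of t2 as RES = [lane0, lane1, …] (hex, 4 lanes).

→ t0 |d5|4b|01|8f|
→ t1 |d5|8f|4b|01|
→ t2 |01|4b|8f|d5|

RES = [ 0x01  0x4b  0x8f  0xd5 ]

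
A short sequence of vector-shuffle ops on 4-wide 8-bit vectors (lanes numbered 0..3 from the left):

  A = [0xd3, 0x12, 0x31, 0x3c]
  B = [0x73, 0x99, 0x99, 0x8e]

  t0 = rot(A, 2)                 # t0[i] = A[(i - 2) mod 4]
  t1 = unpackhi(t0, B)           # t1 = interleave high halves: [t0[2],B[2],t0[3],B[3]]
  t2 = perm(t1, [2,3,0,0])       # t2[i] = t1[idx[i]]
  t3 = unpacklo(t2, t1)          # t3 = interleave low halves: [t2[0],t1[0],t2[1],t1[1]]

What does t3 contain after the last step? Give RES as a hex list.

RES = [ 0x12  0xd3  0x8e  0x99 ]

→ t0 |31|3c|d3|12|
→ t1 |d3|99|12|8e|
→ t2 |12|8e|d3|d3|
→ t3 |12|d3|8e|99|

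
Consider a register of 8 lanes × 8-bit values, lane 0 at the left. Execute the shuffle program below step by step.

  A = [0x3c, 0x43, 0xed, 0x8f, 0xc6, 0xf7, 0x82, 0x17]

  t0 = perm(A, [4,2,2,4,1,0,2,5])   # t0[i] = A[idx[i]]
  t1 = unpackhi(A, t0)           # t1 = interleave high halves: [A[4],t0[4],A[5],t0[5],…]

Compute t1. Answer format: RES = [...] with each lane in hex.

RES = [0xc6, 0x43, 0xf7, 0x3c, 0x82, 0xed, 0x17, 0xf7]

t0 = [0xc6, 0xed, 0xed, 0xc6, 0x43, 0x3c, 0xed, 0xf7]
t1 = [0xc6, 0x43, 0xf7, 0x3c, 0x82, 0xed, 0x17, 0xf7]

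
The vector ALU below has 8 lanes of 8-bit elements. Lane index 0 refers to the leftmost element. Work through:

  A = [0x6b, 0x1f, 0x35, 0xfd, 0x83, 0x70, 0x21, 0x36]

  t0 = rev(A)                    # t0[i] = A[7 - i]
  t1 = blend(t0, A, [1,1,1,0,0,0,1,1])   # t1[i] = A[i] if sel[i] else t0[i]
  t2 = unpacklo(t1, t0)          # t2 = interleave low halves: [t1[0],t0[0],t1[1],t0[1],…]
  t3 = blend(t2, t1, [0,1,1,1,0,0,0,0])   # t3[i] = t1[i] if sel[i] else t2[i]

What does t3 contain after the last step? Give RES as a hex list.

  t0: 36 21 70 83 fd 35 1f 6b
  t1: 6b 1f 35 83 fd 35 21 36
  t2: 6b 36 1f 21 35 70 83 83
  t3: 6b 1f 35 83 35 70 83 83

RES = [0x6b, 0x1f, 0x35, 0x83, 0x35, 0x70, 0x83, 0x83]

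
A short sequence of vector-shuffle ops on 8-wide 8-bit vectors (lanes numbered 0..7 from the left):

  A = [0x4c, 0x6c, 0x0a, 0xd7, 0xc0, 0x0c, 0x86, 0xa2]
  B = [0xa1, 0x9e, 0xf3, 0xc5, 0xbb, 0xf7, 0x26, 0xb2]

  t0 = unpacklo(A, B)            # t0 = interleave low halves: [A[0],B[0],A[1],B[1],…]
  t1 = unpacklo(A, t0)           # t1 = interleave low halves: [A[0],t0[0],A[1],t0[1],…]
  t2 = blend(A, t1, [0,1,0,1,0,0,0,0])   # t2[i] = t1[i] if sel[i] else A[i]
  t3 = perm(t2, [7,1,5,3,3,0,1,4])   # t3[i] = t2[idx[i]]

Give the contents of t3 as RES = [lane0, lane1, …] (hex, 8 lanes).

  t0: 4c a1 6c 9e 0a f3 d7 c5
  t1: 4c 4c 6c a1 0a 6c d7 9e
  t2: 4c 4c 0a a1 c0 0c 86 a2
  t3: a2 4c 0c a1 a1 4c 4c c0

RES = [0xa2, 0x4c, 0x0c, 0xa1, 0xa1, 0x4c, 0x4c, 0xc0]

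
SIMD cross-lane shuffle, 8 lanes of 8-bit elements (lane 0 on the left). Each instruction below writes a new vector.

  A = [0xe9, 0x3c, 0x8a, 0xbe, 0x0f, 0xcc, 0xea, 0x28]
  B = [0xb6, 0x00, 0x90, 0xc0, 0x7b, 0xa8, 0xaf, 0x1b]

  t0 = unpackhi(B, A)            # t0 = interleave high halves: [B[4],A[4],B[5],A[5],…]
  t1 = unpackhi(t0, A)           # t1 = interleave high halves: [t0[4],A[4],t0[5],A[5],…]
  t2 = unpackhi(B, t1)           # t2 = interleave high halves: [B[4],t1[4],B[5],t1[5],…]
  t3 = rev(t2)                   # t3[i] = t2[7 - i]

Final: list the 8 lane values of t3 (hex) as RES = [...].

RES = [ 0x28  0x1b  0x28  0xaf  0xea  0xa8  0x1b  0x7b ]

  t0: 7b 0f a8 cc af ea 1b 28
  t1: af 0f ea cc 1b ea 28 28
  t2: 7b 1b a8 ea af 28 1b 28
  t3: 28 1b 28 af ea a8 1b 7b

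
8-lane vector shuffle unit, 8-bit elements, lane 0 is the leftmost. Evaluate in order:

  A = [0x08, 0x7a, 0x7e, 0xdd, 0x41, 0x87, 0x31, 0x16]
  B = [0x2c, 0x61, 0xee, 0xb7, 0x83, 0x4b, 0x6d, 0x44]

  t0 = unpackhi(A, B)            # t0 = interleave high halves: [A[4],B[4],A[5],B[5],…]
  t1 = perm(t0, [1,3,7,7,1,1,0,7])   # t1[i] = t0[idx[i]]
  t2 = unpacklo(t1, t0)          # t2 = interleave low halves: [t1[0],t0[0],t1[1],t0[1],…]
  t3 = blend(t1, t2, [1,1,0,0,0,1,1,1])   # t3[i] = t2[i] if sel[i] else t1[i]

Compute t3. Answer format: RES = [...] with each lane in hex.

RES = [ 0x83  0x41  0x44  0x44  0x83  0x87  0x44  0x4b ]

  t0: 41 83 87 4b 31 6d 16 44
  t1: 83 4b 44 44 83 83 41 44
  t2: 83 41 4b 83 44 87 44 4b
  t3: 83 41 44 44 83 87 44 4b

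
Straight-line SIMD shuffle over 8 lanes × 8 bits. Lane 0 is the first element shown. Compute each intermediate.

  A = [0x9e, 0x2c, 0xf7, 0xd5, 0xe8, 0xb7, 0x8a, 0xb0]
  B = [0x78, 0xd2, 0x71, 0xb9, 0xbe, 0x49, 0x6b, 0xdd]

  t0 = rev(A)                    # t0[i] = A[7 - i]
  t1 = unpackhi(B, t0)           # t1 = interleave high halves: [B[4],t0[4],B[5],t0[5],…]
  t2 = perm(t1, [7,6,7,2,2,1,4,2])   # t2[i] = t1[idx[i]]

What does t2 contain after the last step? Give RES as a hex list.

RES = [ 0x9e  0xdd  0x9e  0x49  0x49  0xd5  0x6b  0x49 ]

→ t0 |b0|8a|b7|e8|d5|f7|2c|9e|
→ t1 |be|d5|49|f7|6b|2c|dd|9e|
→ t2 |9e|dd|9e|49|49|d5|6b|49|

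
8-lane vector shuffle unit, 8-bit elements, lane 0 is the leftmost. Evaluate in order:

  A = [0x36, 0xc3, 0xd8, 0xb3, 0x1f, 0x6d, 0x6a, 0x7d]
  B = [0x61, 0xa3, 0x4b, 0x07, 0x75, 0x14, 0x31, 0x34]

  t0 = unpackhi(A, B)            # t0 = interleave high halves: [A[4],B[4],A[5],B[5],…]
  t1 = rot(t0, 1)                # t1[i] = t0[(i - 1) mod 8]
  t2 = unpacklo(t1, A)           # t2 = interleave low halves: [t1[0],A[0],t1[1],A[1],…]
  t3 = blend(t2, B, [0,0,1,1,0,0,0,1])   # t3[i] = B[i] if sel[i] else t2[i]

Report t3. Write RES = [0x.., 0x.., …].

RES = [0x34, 0x36, 0x4b, 0x07, 0x75, 0xd8, 0x6d, 0x34]

t0 = [0x1f, 0x75, 0x6d, 0x14, 0x6a, 0x31, 0x7d, 0x34]
t1 = [0x34, 0x1f, 0x75, 0x6d, 0x14, 0x6a, 0x31, 0x7d]
t2 = [0x34, 0x36, 0x1f, 0xc3, 0x75, 0xd8, 0x6d, 0xb3]
t3 = [0x34, 0x36, 0x4b, 0x07, 0x75, 0xd8, 0x6d, 0x34]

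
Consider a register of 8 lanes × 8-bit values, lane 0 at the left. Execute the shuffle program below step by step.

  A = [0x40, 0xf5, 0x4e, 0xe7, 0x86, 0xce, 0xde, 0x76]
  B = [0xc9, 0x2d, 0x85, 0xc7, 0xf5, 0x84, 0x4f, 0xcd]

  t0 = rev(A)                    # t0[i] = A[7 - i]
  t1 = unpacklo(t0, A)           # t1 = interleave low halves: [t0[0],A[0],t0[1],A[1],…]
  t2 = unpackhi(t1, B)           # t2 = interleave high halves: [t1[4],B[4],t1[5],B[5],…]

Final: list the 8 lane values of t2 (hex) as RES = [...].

  t0: 76 de ce 86 e7 4e f5 40
  t1: 76 40 de f5 ce 4e 86 e7
  t2: ce f5 4e 84 86 4f e7 cd

RES = [0xce, 0xf5, 0x4e, 0x84, 0x86, 0x4f, 0xe7, 0xcd]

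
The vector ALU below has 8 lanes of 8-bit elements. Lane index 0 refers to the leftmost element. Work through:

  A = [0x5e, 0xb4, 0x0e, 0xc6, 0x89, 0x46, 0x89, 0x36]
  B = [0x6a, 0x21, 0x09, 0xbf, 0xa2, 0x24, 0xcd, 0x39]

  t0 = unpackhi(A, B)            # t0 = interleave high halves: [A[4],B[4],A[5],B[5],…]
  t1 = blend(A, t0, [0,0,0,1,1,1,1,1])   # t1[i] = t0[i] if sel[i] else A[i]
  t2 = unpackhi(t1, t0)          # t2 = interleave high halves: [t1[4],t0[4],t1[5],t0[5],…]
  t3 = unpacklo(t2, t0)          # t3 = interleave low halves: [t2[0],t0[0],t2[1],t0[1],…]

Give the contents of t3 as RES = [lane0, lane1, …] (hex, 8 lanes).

RES = [0x89, 0x89, 0x89, 0xa2, 0xcd, 0x46, 0xcd, 0x24]

  t0: 89 a2 46 24 89 cd 36 39
  t1: 5e b4 0e 24 89 cd 36 39
  t2: 89 89 cd cd 36 36 39 39
  t3: 89 89 89 a2 cd 46 cd 24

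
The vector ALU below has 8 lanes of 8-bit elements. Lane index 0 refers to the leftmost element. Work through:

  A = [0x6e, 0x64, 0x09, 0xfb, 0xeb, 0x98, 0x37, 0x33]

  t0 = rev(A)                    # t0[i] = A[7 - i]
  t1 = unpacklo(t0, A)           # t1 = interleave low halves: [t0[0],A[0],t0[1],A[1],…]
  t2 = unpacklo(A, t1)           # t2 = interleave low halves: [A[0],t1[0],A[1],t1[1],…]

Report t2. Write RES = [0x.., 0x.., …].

→ t0 |33|37|98|eb|fb|09|64|6e|
→ t1 |33|6e|37|64|98|09|eb|fb|
→ t2 |6e|33|64|6e|09|37|fb|64|

RES = [0x6e, 0x33, 0x64, 0x6e, 0x09, 0x37, 0xfb, 0x64]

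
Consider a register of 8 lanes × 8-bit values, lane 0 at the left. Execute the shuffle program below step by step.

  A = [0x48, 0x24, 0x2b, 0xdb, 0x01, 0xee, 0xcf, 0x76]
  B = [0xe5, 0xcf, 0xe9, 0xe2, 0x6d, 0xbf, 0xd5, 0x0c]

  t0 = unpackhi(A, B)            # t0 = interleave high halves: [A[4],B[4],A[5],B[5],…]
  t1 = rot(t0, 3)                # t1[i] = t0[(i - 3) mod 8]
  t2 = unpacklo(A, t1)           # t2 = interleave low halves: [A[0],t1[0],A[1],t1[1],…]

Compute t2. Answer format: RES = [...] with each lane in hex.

t0 = [0x01, 0x6d, 0xee, 0xbf, 0xcf, 0xd5, 0x76, 0x0c]
t1 = [0xd5, 0x76, 0x0c, 0x01, 0x6d, 0xee, 0xbf, 0xcf]
t2 = [0x48, 0xd5, 0x24, 0x76, 0x2b, 0x0c, 0xdb, 0x01]

RES = [ 0x48  0xd5  0x24  0x76  0x2b  0x0c  0xdb  0x01 ]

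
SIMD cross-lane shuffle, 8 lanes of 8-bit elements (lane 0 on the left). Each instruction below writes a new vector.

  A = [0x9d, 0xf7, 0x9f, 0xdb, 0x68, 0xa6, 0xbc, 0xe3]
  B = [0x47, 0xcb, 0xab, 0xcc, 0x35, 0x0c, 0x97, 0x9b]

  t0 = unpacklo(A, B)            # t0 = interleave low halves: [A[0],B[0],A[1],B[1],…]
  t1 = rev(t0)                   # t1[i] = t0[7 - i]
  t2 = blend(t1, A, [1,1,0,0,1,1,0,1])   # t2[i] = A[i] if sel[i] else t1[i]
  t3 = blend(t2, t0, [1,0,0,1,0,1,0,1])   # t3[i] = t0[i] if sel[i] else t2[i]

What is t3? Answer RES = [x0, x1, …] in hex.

RES = [0x9d, 0xf7, 0xab, 0xcb, 0x68, 0xab, 0x47, 0xcc]

→ t0 |9d|47|f7|cb|9f|ab|db|cc|
→ t1 |cc|db|ab|9f|cb|f7|47|9d|
→ t2 |9d|f7|ab|9f|68|a6|47|e3|
→ t3 |9d|f7|ab|cb|68|ab|47|cc|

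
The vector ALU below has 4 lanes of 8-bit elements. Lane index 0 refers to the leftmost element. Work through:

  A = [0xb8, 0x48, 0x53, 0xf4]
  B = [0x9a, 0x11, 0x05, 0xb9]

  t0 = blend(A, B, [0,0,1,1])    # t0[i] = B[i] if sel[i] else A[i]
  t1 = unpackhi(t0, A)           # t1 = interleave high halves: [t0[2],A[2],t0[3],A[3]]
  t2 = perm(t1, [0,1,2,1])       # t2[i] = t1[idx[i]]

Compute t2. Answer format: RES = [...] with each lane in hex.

RES = [0x05, 0x53, 0xb9, 0x53]

  t0: b8 48 05 b9
  t1: 05 53 b9 f4
  t2: 05 53 b9 53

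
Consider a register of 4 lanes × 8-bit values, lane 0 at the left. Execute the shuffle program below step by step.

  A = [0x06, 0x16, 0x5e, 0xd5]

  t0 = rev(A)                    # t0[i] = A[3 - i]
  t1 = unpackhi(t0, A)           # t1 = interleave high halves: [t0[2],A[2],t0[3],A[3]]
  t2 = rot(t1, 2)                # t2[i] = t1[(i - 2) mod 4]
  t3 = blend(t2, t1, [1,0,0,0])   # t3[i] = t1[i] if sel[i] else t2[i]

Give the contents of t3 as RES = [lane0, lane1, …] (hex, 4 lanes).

RES = [ 0x16  0xd5  0x16  0x5e ]

→ t0 |d5|5e|16|06|
→ t1 |16|5e|06|d5|
→ t2 |06|d5|16|5e|
→ t3 |16|d5|16|5e|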